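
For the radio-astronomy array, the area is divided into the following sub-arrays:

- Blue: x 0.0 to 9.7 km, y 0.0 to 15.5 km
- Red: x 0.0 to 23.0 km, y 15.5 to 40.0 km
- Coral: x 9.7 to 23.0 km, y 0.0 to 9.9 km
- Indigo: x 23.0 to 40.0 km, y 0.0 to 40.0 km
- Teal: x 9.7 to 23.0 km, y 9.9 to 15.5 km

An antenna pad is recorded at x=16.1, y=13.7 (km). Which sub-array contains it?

Teal

The point has x = 16.1 and y = 13.7.
Only Teal satisfies 9.7 ≤ x ≤ 23.0 and 9.9 ≤ y ≤ 15.5.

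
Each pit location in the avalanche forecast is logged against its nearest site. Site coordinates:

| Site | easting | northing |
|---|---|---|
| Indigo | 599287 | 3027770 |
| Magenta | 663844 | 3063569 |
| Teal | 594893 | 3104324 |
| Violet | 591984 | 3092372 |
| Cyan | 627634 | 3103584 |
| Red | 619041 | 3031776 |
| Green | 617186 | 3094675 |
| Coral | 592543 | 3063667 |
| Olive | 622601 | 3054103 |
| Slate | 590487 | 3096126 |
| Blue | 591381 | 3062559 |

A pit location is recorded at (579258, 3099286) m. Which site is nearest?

Slate

Squared distances to each site:
Indigo: 5515699097.000; Magenta: 8430495485.000; Teal: 269834669.000; Violet: 209754472.000; Cyan: 2358710180.000; Red: 6140287189.000; Green: 1459794505.000; Coral: 1445204386.000; Olive: 3920119138.000; Slate: 136076041.000; Blue: 1495839658.000.
Minimum at Slate.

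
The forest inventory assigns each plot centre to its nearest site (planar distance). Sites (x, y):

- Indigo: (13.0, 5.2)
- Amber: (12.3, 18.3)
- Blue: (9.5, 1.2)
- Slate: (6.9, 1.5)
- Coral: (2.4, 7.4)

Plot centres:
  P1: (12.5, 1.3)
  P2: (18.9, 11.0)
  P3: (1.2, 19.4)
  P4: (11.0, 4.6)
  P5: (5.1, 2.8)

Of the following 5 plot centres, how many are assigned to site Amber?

1

P1 → Blue
P2 → Indigo
P3 → Amber
P4 → Indigo
P5 → Slate
1 of the 5 goes to Amber.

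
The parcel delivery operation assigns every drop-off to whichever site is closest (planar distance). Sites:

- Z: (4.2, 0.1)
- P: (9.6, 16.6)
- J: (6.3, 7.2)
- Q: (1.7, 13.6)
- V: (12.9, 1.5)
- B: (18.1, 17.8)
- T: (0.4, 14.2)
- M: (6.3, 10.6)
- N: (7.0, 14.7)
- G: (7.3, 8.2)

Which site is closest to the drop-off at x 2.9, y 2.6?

Z

Squared distances to each site:
Z: 7.940; P: 240.890; J: 32.720; Q: 122.440; V: 101.210; B: 462.080; T: 140.810; M: 75.560; N: 163.220; G: 50.720.
Minimum at Z.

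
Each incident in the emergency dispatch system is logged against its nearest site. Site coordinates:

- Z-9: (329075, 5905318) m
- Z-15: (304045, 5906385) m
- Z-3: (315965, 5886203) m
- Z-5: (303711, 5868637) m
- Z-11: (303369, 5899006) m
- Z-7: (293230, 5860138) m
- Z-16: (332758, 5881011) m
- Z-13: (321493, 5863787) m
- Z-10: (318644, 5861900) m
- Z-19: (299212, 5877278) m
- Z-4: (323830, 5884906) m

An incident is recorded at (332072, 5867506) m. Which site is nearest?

Z-13

Squared distances to each site:
Z-9: 1438729353.000; Z-15: 2297089370.000; Z-3: 609013258.000; Z-5: 805625482.000; Z-11: 1816112209.000; Z-7: 1562988388.000; Z-16: 182855621.000; Z-13: 125746202.000; Z-10: 211738420.000; Z-19: 1175271584.000; Z-4: 370690564.000.
Minimum at Z-13.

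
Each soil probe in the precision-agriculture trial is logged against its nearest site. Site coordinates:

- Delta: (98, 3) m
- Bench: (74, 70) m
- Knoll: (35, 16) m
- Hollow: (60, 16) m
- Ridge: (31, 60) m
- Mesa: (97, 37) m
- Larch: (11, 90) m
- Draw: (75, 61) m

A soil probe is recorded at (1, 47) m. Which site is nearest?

Ridge

Squared distances to each site:
Delta: 11345.000; Bench: 5858.000; Knoll: 2117.000; Hollow: 4442.000; Ridge: 1069.000; Mesa: 9316.000; Larch: 1949.000; Draw: 5672.000.
Minimum at Ridge.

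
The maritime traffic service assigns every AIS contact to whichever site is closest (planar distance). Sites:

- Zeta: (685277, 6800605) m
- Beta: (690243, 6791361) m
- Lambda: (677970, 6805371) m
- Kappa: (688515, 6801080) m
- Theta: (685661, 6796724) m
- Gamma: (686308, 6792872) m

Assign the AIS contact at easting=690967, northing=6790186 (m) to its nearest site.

Beta

Squared distances to each site:
Zeta: 140931661.000; Beta: 1904801.000; Lambda: 399506234.000; Kappa: 124691540.000; Theta: 70899080.000; Gamma: 28920877.000.
Minimum at Beta.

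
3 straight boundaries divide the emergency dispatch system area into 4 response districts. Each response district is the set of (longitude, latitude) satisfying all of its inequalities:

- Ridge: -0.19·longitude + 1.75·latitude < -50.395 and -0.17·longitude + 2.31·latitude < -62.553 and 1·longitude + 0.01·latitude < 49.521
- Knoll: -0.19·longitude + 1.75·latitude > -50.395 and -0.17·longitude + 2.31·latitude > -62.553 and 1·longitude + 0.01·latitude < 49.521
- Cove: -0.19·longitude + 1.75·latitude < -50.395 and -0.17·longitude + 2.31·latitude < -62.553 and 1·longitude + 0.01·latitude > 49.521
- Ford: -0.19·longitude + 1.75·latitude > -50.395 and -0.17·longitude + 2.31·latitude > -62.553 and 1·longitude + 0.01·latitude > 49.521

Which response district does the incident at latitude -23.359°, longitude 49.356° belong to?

-0.19·49.356 + 1.75·-23.359 = -50.256, which is > -50.395
-0.17·49.356 + 2.31·-23.359 = -62.350, which is > -62.553
1·49.356 + 0.01·-23.359 = 49.122, which is < 49.521
This sign pattern matches Knoll.

Knoll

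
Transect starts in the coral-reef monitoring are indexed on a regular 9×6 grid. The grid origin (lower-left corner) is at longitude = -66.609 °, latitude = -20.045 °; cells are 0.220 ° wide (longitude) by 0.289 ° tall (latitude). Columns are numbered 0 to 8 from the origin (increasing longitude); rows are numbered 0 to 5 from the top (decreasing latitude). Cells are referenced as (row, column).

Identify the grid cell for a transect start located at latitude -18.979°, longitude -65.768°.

(2, 3)

Column index: ⌊(-65.768 − -66.609) / 0.220⌋ = ⌊3.823⌋ = 3
Row offset from origin: ⌊(-18.979 − -20.045) / 0.289⌋ = ⌊3.689⌋ = 3 → row 2 (counted from top)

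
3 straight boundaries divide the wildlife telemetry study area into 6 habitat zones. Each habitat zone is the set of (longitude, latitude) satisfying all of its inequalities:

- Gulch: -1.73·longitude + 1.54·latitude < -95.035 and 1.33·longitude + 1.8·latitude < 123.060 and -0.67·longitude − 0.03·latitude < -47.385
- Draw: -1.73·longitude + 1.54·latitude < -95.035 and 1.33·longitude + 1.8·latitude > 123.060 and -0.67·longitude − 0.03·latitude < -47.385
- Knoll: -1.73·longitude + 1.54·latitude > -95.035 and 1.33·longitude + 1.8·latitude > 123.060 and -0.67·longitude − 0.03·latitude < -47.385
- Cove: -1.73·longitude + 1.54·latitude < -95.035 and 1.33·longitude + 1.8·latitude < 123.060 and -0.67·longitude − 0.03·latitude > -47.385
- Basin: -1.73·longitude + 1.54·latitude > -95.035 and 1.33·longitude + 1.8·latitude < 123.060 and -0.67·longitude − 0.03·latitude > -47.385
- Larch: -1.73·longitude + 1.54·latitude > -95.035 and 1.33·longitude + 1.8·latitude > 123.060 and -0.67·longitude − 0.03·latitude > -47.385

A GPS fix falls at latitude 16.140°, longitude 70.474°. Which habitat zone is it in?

-1.73·70.474 + 1.54·16.140 = -97.064, which is < -95.035
1.33·70.474 + 1.8·16.140 = 122.782, which is < 123.060
-0.67·70.474 − 0.03·16.140 = -47.702, which is < -47.385
This sign pattern matches Gulch.

Gulch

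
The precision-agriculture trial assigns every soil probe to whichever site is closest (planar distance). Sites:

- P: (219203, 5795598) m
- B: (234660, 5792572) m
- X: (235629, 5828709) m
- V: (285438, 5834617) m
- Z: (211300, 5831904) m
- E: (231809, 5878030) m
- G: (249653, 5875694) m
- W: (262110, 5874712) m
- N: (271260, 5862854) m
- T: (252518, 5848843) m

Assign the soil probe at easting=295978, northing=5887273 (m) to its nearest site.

Squared distances to each site:
P: 14298706250.000; B: 12728176525.000; X: 7071743897.000; V: 2883745936.000; Z: 10236089845.000; E: 4203093610.000; G: 2280078866.000; W: 1304820145.000; N: 1207267085.000; T: 3365636500.000.
Minimum at N.

N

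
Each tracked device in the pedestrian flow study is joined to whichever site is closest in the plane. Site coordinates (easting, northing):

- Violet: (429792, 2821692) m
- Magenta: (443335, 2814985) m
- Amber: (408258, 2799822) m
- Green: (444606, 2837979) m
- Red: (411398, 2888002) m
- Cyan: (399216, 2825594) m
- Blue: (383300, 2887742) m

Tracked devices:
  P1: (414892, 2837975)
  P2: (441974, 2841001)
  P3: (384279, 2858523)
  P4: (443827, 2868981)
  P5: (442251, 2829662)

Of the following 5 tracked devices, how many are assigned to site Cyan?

P1 → Cyan
P2 → Green
P3 → Blue
P4 → Green
P5 → Green
1 of the 5 goes to Cyan.

1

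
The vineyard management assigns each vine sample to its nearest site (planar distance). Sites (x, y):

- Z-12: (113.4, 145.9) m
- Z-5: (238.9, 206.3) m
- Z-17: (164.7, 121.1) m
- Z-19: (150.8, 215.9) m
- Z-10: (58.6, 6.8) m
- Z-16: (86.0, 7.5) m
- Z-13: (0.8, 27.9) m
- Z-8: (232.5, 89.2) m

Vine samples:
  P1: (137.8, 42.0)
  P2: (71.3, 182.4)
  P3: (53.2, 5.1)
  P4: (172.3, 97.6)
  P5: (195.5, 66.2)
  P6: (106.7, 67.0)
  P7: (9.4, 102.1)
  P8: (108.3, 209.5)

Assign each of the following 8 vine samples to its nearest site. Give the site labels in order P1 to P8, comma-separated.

P1 → Z-16 (d²=3873.49)
P2 → Z-12 (d²=3104.66)
P3 → Z-10 (d²=32.05)
P4 → Z-17 (d²=610.01)
P5 → Z-8 (d²=1898.00)
P6 → Z-16 (d²=3968.74)
P7 → Z-13 (d²=5579.60)
P8 → Z-19 (d²=1847.21)

Z-16, Z-12, Z-10, Z-17, Z-8, Z-16, Z-13, Z-19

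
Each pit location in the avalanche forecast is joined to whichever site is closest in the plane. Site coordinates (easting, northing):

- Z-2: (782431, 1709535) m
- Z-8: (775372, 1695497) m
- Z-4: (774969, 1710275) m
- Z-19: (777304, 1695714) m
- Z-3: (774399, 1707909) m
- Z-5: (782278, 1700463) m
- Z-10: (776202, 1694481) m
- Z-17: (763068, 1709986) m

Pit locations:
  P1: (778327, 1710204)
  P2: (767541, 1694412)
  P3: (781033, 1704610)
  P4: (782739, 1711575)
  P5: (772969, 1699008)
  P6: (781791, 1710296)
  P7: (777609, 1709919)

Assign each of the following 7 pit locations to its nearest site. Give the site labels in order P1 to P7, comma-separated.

P1 → Z-4 (d²=11281205.00)
P2 → Z-8 (d²=62501786.00)
P3 → Z-5 (d²=18747634.00)
P4 → Z-2 (d²=4256464.00)
P5 → Z-8 (d²=18101530.00)
P6 → Z-2 (d²=988721.00)
P7 → Z-4 (d²=7096336.00)

Z-4, Z-8, Z-5, Z-2, Z-8, Z-2, Z-4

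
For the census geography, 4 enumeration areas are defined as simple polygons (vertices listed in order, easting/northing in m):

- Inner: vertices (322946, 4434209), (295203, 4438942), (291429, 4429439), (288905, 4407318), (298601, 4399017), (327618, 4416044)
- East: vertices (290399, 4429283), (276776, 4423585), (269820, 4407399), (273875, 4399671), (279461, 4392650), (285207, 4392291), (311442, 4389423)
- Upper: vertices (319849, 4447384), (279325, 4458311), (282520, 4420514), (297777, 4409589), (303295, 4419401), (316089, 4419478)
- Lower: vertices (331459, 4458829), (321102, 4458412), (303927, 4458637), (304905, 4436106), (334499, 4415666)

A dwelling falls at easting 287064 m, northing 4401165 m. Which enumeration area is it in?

Cast a ray rightward from (287064, 4401165). For each polygon, the edges (by vertex number in listed order) whose endpoints lie on opposite sides of northing = 4401165, where each meets that height, and whether that is right or left of the point:
Inner: 4–5 at easting≈296092.0 (right), 5–6 at easting≈302261.6 (right) → 2 crossings.
East: 3–4 at easting≈273091.1 (left), 7–1 at easting≈305243.1 (right) → 1 crossing.
Upper: no edge straddles that height → 0 crossings.
Lower: no edge straddles that height → 0 crossings.
Only East has an odd count, so the point is inside East.

East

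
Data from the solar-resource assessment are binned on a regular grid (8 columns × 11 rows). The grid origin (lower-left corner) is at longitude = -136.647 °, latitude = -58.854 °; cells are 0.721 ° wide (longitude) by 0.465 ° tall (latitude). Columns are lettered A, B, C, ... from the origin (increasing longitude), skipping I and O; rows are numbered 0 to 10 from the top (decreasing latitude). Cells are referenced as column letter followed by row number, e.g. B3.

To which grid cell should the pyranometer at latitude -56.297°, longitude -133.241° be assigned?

E5

Column index: ⌊(-133.241 − -136.647) / 0.721⌋ = ⌊4.724⌋ = 4 → column E
Row offset from origin: ⌊(-56.297 − -58.854) / 0.465⌋ = ⌊5.499⌋ = 5 → row 5 (counted from top)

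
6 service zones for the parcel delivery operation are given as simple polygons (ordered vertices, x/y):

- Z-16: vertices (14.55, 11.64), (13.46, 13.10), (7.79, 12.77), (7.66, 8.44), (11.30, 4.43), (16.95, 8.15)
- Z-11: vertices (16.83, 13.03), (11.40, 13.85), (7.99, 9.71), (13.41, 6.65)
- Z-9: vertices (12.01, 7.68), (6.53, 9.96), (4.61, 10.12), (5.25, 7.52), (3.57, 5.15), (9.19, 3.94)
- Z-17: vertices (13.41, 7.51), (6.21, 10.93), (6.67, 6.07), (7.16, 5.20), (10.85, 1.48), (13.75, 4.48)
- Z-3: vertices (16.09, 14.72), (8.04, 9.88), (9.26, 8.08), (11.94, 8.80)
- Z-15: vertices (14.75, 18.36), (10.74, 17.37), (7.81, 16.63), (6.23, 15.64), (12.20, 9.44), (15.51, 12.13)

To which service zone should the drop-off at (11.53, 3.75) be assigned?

Z-17

Cast a ray rightward from (11.53, 3.75). For each polygon, the edges (by vertex number in listed order) whose endpoints lie on opposite sides of y = 3.75, where each meets that height, and whether that is right or left of the point:
Z-16: no edge straddles that height → 0 crossings.
Z-11: no edge straddles that height → 0 crossings.
Z-9: no edge straddles that height → 0 crossings.
Z-17: 4–5 at x≈8.598 (left), 5–6 at x≈13.044 (right) → 1 crossing.
Z-3: no edge straddles that height → 0 crossings.
Z-15: no edge straddles that height → 0 crossings.
Only Z-17 has an odd count, so the point is inside Z-17.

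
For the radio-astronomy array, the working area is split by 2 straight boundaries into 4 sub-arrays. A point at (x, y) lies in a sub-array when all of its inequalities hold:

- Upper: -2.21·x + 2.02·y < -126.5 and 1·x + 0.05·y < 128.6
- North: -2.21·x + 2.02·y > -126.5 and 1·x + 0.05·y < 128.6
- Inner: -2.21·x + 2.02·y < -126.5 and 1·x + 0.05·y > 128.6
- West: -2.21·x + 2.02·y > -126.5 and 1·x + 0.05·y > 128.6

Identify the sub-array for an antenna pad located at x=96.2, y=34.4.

-2.21·96.2 + 2.02·34.4 = -143.114, which is < -126.5
1·96.2 + 0.05·34.4 = 97.920, which is < 128.6
This sign pattern matches Upper.

Upper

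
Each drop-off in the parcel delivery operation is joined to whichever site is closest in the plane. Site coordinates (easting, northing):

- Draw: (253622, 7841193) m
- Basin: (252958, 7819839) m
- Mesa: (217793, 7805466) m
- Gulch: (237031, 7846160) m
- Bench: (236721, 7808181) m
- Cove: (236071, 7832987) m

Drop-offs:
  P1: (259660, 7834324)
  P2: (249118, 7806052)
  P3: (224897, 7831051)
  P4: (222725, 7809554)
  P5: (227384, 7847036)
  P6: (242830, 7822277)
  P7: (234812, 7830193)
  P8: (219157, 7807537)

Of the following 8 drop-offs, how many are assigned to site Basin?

P1 → Draw
P2 → Bench
P3 → Cove
P4 → Mesa
P5 → Gulch
P6 → Basin
P7 → Cove
P8 → Mesa
1 of the 8 goes to Basin.

1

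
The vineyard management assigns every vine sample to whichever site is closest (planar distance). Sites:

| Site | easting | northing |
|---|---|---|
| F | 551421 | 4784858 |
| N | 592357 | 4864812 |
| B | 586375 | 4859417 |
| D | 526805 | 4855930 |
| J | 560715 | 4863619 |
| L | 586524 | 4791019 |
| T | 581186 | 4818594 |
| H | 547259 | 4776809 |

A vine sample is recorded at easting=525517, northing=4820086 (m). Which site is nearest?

Squared distances to each site:
F: 1912029200.000; N: 6468000676.000; B: 5250623725.000; D: 1286451280.000; J: 3134021293.000; L: 4566744538.000; T: 3101263625.000; H: 2345613293.000.
Minimum at D.

D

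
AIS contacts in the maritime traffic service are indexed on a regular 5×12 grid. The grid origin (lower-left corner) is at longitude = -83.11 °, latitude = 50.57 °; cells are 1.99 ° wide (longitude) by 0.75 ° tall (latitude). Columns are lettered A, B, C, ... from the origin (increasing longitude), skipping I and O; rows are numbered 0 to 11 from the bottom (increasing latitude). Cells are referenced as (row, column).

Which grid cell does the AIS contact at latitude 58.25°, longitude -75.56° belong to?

Column index: ⌊(-75.56 − -83.11) / 1.99⌋ = ⌊3.794⌋ = 3 → column D
Row offset from origin: ⌊(58.25 − 50.57) / 0.75⌋ = ⌊10.240⌋ = 10 → row 10

(10, D)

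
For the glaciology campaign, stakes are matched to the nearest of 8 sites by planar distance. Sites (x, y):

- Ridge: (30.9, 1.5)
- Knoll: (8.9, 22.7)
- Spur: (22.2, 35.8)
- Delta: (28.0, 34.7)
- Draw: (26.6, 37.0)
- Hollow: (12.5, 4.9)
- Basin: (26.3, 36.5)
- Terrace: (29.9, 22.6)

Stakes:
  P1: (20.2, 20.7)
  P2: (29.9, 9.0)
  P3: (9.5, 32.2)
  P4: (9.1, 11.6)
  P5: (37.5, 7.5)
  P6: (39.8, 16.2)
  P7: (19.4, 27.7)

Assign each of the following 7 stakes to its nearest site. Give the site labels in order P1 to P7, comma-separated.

P1 → Terrace (d²=97.70)
P2 → Ridge (d²=57.25)
P3 → Knoll (d²=90.61)
P4 → Hollow (d²=56.45)
P5 → Ridge (d²=79.56)
P6 → Terrace (d²=138.97)
P7 → Spur (d²=73.45)

Terrace, Ridge, Knoll, Hollow, Ridge, Terrace, Spur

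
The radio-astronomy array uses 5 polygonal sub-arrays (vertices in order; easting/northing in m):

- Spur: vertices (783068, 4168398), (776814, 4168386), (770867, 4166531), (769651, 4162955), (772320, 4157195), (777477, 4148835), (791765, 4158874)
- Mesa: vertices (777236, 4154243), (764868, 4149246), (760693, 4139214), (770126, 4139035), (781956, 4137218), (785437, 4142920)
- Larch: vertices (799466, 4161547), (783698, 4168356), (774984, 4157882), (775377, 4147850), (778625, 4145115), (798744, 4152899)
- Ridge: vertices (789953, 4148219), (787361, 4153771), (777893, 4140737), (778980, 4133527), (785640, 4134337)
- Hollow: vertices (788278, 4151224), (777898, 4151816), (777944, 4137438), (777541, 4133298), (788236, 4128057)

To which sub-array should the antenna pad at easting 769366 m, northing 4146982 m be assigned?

Cast a ray rightward from (769366, 4146982). For each polygon, the edges (by vertex number in listed order) whose endpoints lie on opposite sides of northing = 4146982, where each meets that height, and whether that is right or left of the point:
Spur: no edge straddles that height → 0 crossings.
Mesa: 2–3 at easting≈763925.8 (left), 6–1 at easting≈782495.0 (right) → 1 crossing.
Larch: 4–5 at easting≈776407.8 (right), 5–6 at easting≈783450.6 (right) → 2 crossings.
Ridge: 2–3 at easting≈782429.4 (right), 5–1 at easting≈789568.7 (right) → 2 crossings.
Hollow: 2–3 at easting≈777913.5 (right), 5–1 at easting≈788270.3 (right) → 2 crossings.
Only Mesa has an odd count, so the point is inside Mesa.

Mesa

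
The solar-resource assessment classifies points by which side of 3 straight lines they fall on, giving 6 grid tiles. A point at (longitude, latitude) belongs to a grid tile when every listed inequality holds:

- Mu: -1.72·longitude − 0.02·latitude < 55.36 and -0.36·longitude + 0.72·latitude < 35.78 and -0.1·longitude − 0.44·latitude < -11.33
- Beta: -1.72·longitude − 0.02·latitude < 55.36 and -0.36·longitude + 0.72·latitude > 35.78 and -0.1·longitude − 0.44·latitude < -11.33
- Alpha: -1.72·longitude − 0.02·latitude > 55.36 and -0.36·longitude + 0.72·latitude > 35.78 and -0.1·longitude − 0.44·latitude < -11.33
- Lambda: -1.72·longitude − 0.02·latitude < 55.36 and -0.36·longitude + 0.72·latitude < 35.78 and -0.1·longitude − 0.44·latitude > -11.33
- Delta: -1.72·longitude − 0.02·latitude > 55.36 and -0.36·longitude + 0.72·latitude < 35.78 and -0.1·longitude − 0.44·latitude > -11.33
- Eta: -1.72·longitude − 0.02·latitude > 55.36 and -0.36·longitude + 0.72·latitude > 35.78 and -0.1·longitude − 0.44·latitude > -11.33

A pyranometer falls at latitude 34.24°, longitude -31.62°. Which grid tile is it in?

-1.72·-31.62 − 0.02·34.24 = 53.702, which is < 55.36
-0.36·-31.62 + 0.72·34.24 = 36.036, which is > 35.78
-0.1·-31.62 − 0.44·34.24 = -11.904, which is < -11.33
This sign pattern matches Beta.

Beta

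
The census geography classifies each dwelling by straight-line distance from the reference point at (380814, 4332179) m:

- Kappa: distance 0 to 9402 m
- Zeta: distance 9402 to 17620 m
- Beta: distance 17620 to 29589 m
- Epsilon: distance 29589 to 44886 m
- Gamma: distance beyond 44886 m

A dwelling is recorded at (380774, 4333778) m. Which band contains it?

Distance = √((380774−380814)² + (4333778−4332179)²) = √(1600.000 + 2556801.000) = 1599.500 m.
0 ≤ 1599.500 < 9402 → Kappa.

Kappa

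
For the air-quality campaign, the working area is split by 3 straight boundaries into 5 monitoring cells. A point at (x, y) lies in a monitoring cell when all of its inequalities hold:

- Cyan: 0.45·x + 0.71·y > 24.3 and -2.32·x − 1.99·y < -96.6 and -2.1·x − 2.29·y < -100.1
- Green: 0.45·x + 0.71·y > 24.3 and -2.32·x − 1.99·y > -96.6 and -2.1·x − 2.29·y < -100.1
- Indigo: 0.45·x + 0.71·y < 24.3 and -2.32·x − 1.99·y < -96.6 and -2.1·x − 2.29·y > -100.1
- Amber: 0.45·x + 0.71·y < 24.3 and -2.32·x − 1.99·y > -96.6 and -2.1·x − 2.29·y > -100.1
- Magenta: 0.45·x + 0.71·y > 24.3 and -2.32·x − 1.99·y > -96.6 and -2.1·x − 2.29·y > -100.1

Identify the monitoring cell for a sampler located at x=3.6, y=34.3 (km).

0.45·3.6 + 0.71·34.3 = 25.973, which is > 24.3
-2.32·3.6 − 1.99·34.3 = -76.609, which is > -96.6
-2.1·3.6 − 2.29·34.3 = -86.107, which is > -100.1
This sign pattern matches Magenta.

Magenta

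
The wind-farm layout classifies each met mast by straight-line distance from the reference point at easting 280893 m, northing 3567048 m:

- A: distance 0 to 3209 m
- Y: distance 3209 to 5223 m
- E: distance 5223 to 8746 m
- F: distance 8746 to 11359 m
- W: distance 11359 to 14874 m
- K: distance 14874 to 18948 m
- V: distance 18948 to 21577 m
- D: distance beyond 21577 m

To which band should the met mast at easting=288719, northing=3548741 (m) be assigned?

V

Distance = √((288719−280893)² + (3548741−3567048)²) = √(61246276.000 + 335146249.000) = 19909.609 m.
18948 ≤ 19909.609 < 21577 → V.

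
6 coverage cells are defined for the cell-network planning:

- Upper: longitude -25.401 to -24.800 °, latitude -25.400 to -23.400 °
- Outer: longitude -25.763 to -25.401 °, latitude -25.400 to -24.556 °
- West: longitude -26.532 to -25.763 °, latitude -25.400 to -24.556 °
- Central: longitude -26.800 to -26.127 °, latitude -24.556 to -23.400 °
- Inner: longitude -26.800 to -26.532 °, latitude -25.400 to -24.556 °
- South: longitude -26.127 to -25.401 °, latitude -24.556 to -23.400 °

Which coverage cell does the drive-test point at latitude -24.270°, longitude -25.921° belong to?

South

The point has longitude = -25.921 and latitude = -24.270.
Only South satisfies -26.127 ≤ longitude ≤ -25.401 and -24.556 ≤ latitude ≤ -23.400.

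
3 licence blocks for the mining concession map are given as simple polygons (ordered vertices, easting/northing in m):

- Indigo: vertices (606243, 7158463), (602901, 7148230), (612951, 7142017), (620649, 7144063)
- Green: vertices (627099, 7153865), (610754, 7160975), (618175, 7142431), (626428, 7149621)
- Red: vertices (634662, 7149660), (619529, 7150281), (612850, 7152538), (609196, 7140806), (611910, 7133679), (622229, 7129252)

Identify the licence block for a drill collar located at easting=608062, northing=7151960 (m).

Cast a ray rightward from (608062, 7151960). For each polygon, the edges (by vertex number in listed order) whose endpoints lie on opposite sides of northing = 7151960, where each meets that height, and whether that is right or left of the point:
Indigo: 1–2 at easting≈604119.2 (left), 4–1 at easting≈612748.7 (right) → 1 crossing.
Green: 2–3 at easting≈614361.7 (right), 4–1 at easting≈626797.8 (right) → 2 crossings.
Red: 2–3 at easting≈614560.4 (right), 3–4 at easting≈612670.0 (right) → 2 crossings.
Only Indigo has an odd count, so the point is inside Indigo.

Indigo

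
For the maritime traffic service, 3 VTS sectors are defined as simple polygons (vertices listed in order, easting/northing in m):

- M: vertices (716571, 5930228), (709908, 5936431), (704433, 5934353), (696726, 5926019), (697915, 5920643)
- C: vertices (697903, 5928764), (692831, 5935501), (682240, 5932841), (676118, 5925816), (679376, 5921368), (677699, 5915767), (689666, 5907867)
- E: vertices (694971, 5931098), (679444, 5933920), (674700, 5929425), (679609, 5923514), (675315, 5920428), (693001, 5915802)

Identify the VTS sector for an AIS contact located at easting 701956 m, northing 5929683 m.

Cast a ray rightward from (701956, 5929683). For each polygon, the edges (by vertex number in listed order) whose endpoints lie on opposite sides of northing = 5929683, where each meets that height, and whether that is right or left of the point:
M: 3–4 at easting≈700114.3 (left), 5–1 at easting≈715510.2 (right) → 1 crossing.
C: 1–2 at easting≈697211.1 (left), 3–4 at easting≈679487.9 (left) → 0 crossings.
E: 2–3 at easting≈674972.3 (left), 6–1 at easting≈694788.8 (left) → 0 crossings.
Only M has an odd count, so the point is inside M.

M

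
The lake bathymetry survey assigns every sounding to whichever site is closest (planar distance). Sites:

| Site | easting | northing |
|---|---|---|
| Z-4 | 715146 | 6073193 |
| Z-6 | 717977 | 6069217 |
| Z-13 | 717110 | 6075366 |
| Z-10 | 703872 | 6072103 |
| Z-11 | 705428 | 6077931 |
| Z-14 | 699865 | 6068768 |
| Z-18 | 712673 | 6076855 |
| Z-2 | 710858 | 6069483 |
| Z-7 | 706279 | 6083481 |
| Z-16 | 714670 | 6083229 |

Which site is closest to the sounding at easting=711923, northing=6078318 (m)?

Squared distances to each site:
Z-4: 36653354.000; Z-6: 119479117.000; Z-13: 35619273.000; Z-10: 103444826.000; Z-11: 42334794.000; Z-14: 236597864.000; Z-18: 2702869.000; Z-2: 79191450.000; Z-7: 58511305.000; Z-16: 31663930.000.
Minimum at Z-18.

Z-18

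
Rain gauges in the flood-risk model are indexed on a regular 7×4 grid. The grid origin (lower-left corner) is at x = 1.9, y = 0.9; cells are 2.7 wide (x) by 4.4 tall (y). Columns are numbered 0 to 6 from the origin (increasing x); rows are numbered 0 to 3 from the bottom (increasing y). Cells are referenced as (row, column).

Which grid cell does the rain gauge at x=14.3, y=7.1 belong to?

Column index: ⌊(14.3 − 1.9) / 2.7⌋ = ⌊4.593⌋ = 4
Row offset from origin: ⌊(7.1 − 0.9) / 4.4⌋ = ⌊1.409⌋ = 1 → row 1

(1, 4)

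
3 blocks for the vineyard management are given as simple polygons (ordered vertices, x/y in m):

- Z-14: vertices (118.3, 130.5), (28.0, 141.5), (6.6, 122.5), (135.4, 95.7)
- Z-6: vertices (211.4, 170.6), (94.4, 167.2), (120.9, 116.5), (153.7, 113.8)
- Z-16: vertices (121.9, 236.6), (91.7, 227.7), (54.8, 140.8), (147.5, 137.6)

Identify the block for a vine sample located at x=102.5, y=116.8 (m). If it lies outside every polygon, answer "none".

Z-14

Cast a ray rightward from (102.5, 116.8). For each polygon, the edges (by vertex number in listed order) whose endpoints lie on opposite sides of y = 116.8, where each meets that height, and whether that is right or left of the point:
Z-14: 3–4 at x≈33.99 (left), 4–1 at x≈125.03 (right) → 1 crossing.
Z-6: 2–3 at x≈120.74 (right), 4–1 at x≈156.75 (right) → 2 crossings.
Z-16: no edge straddles that height → 0 crossings.
Only Z-14 has an odd count, so the point is inside Z-14.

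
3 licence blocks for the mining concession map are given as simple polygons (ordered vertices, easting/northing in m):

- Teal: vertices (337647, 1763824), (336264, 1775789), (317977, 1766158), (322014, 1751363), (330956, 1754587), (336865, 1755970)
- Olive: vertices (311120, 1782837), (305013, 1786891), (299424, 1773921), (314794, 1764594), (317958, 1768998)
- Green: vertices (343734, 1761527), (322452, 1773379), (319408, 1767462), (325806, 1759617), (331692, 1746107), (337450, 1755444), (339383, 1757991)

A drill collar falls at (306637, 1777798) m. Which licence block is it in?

Cast a ray rightward from (306637, 1777798). For each polygon, the edges (by vertex number in listed order) whose endpoints lie on opposite sides of northing = 1777798, where each meets that height, and whether that is right or left of the point:
Teal: no edge straddles that height → 0 crossings.
Olive: 2–3 at easting≈301094.7 (left), 5–1 at easting≈313609.8 (right) → 1 crossing.
Green: no edge straddles that height → 0 crossings.
Only Olive has an odd count, so the point is inside Olive.

Olive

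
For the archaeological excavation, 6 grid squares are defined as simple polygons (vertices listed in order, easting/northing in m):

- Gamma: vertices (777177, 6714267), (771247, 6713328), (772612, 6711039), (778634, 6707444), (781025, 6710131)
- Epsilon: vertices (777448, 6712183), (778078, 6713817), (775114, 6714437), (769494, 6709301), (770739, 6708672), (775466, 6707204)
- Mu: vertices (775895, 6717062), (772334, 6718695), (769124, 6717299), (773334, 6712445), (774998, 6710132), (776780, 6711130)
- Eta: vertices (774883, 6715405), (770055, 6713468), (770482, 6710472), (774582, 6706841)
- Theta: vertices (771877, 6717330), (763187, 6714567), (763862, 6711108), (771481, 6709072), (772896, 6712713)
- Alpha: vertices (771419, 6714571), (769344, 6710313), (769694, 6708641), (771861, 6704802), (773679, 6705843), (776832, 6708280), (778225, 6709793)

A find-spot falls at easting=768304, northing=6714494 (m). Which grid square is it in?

Theta

Cast a ray rightward from (768304, 6714494). For each polygon, the edges (by vertex number in listed order) whose endpoints lie on opposite sides of northing = 6714494, where each meets that height, and whether that is right or left of the point:
Gamma: no edge straddles that height → 0 crossings.
Epsilon: no edge straddles that height → 0 crossings.
Mu: 3–4 at easting≈771556.8 (right), 6–1 at easting≈776278.1 (right) → 2 crossings.
Eta: 1–2 at easting≈772612.3 (right), 4–1 at easting≈774851.0 (right) → 2 crossings.
Theta: 2–3 at easting≈763201.2 (left), 5–1 at easting≈772502.9 (right) → 1 crossing.
Alpha: 1–2 at easting≈771381.5 (right), 7–1 at easting≈771528.7 (right) → 2 crossings.
Only Theta has an odd count, so the point is inside Theta.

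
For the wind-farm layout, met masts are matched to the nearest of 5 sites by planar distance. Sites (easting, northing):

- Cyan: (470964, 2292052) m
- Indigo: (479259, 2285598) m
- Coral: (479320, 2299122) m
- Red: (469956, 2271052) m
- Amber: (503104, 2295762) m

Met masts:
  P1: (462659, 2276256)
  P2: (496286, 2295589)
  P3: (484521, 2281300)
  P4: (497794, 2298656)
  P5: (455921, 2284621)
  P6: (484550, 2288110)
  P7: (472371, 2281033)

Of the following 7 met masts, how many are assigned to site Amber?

P1 → Red
P2 → Amber
P3 → Indigo
P4 → Amber
P5 → Cyan
P6 → Indigo
P7 → Indigo
2 of the 7 go to Amber.

2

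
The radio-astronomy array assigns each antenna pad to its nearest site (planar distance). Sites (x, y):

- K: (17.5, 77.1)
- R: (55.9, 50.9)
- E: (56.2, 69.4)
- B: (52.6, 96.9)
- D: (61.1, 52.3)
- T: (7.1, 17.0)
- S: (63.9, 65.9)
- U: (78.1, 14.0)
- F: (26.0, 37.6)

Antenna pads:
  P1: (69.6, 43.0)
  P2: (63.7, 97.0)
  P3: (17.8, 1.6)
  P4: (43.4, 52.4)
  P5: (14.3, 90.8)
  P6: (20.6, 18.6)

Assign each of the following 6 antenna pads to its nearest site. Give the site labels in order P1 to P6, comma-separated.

P1 → D (d²=158.74)
P2 → B (d²=123.22)
P3 → T (d²=351.65)
P4 → R (d²=158.50)
P5 → K (d²=197.93)
P6 → T (d²=184.81)

D, B, T, R, K, T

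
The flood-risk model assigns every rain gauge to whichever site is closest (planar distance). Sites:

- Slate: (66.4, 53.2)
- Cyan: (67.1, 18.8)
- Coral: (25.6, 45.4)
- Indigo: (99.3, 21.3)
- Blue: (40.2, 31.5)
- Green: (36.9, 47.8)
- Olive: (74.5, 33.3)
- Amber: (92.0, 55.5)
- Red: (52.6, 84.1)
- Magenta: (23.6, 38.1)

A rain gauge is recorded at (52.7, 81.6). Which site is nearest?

Squared distances to each site:
Slate: 994.250; Cyan: 4151.200; Coral: 2044.850; Indigo: 5807.650; Blue: 2666.260; Green: 1392.080; Olive: 2808.130; Amber: 2225.700; Red: 6.260; Magenta: 2739.060.
Minimum at Red.

Red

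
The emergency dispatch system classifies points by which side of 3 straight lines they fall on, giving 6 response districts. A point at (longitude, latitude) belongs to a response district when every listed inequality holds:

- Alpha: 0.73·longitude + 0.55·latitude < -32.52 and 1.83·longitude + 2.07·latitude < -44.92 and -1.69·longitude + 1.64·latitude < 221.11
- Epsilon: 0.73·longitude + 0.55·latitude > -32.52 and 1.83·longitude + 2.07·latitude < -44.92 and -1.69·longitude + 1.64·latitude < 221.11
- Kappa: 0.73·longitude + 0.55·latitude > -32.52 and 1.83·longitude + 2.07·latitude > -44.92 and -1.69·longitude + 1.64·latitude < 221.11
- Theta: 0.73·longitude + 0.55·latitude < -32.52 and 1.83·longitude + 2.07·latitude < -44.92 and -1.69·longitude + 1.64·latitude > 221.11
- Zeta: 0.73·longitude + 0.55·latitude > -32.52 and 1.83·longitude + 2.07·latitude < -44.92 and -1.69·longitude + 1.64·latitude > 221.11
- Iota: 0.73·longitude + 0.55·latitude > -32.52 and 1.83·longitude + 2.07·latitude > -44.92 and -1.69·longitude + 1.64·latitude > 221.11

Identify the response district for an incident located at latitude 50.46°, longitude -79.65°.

Kappa

0.73·-79.65 + 0.55·50.46 = -30.391, which is > -32.52
1.83·-79.65 + 2.07·50.46 = -41.307, which is > -44.92
-1.69·-79.65 + 1.64·50.46 = 217.363, which is < 221.11
This sign pattern matches Kappa.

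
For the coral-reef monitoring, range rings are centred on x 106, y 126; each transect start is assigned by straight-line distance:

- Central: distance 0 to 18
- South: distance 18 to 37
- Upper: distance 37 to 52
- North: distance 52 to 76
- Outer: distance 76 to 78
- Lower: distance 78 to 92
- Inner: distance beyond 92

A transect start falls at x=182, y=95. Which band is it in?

Lower

Distance = √((182−106)² + (95−126)²) = √(5776.000 + 961.000) = 82.079.
78 ≤ 82.079 < 92 → Lower.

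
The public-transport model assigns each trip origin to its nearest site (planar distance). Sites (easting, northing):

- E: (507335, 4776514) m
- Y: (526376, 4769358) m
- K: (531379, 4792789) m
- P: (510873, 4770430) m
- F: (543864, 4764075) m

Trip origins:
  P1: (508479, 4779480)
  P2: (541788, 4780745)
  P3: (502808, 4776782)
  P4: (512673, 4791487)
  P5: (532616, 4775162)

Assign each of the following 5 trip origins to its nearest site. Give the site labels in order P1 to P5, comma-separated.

E, K, E, E, Y

P1 → E (d²=10105892.00)
P2 → K (d²=253405217.00)
P3 → E (d²=20565553.00)
P4 → E (d²=252684973.00)
P5 → Y (d²=72624016.00)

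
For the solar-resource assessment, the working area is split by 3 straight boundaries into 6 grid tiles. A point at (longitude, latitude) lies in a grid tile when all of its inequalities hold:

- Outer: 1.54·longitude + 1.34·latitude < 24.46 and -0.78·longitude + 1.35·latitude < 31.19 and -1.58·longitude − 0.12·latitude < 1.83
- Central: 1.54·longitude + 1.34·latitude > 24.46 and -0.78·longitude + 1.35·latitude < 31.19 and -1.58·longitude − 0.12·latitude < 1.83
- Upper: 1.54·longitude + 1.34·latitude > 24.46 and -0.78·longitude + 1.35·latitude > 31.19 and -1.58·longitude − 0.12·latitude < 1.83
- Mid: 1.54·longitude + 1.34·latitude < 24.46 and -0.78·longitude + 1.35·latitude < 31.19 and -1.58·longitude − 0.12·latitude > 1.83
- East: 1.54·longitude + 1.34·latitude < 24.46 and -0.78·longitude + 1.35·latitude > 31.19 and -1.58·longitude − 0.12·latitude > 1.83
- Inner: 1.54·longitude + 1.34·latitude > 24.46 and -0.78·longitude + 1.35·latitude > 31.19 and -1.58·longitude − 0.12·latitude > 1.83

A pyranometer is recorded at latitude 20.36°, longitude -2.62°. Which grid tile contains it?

Outer

1.54·-2.62 + 1.34·20.36 = 23.248, which is < 24.46
-0.78·-2.62 + 1.35·20.36 = 29.530, which is < 31.19
-1.58·-2.62 − 0.12·20.36 = 1.696, which is < 1.83
This sign pattern matches Outer.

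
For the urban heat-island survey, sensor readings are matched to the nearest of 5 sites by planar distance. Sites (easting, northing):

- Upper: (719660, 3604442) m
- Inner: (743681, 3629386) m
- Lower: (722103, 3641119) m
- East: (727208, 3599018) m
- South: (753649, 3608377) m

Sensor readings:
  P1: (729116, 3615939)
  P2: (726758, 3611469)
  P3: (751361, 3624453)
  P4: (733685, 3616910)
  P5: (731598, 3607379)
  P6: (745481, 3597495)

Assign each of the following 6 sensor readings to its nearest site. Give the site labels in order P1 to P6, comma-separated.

P1 → Upper (d²=221596945.00)
P2 → Upper (d²=99760333.00)
P3 → Inner (d²=83316889.00)
P4 → Inner (d²=255570592.00)
P5 → East (d²=89178421.00)
P6 → South (d²=185134148.00)

Upper, Upper, Inner, Inner, East, South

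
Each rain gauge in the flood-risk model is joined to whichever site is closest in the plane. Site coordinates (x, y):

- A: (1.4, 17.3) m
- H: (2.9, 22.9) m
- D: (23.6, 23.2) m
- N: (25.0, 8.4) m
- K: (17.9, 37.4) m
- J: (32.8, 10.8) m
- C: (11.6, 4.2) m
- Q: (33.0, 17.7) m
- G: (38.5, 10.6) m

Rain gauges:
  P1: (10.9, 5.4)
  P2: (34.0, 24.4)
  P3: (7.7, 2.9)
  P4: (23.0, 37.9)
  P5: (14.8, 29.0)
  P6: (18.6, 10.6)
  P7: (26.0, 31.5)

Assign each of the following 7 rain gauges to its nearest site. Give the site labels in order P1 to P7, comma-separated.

C, Q, C, K, K, N, D

P1 → C (d²=1.93)
P2 → Q (d²=45.89)
P3 → C (d²=16.90)
P4 → K (d²=26.26)
P5 → K (d²=80.17)
P6 → N (d²=45.80)
P7 → D (d²=74.65)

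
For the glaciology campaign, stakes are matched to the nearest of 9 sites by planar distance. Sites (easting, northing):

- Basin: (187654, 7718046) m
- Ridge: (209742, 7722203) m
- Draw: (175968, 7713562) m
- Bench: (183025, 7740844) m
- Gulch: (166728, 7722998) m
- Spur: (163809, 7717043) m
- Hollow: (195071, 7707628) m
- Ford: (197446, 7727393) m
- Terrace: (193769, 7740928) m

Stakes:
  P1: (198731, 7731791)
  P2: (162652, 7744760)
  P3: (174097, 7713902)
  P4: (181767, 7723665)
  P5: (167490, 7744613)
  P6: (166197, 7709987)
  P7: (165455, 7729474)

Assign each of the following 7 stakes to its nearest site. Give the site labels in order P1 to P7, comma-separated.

Ford, Bench, Draw, Basin, Bench, Spur, Gulch

P1 → Ford (d²=20993629.00)
P2 → Bench (d²=430394185.00)
P3 → Draw (d²=3616241.00)
P4 → Basin (d²=66229930.00)
P5 → Bench (d²=255541586.00)
P6 → Spur (d²=55489680.00)
P7 → Gulch (d²=43559105.00)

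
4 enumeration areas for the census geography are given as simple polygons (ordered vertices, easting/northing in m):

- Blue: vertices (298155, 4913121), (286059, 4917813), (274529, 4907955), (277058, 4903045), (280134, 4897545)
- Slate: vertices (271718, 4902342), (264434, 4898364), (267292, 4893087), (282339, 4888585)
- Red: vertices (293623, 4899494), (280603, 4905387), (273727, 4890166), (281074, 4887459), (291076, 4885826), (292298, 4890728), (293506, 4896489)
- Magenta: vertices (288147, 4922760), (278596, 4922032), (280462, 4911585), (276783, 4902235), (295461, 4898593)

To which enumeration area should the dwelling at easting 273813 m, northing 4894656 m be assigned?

Cast a ray rightward from (273813, 4894656). For each polygon, the edges (by vertex number in listed order) whose endpoints lie on opposite sides of northing = 4894656, where each meets that height, and whether that is right or left of the point:
Blue: no edge straddles that height → 0 crossings.
Slate: 2–3 at easting≈266442.2 (left), 4–1 at easting≈277651.9 (right) → 1 crossing.
Red: 2–3 at easting≈275755.3 (right), 6–7 at easting≈293121.6 (right) → 2 crossings.
Magenta: no edge straddles that height → 0 crossings.
Only Slate has an odd count, so the point is inside Slate.

Slate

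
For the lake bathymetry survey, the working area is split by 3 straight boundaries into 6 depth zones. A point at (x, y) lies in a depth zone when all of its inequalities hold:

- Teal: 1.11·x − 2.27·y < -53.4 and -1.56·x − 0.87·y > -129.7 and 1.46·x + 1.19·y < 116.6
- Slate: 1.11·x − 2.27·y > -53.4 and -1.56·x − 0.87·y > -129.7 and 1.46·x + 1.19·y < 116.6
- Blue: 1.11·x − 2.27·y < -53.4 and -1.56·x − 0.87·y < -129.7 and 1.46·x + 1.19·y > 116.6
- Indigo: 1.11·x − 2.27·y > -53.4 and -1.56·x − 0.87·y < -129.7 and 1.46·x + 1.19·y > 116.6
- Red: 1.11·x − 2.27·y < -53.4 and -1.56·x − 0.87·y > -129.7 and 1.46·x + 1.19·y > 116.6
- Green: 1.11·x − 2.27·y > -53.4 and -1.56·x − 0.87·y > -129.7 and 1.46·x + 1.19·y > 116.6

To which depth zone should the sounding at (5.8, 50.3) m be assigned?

1.11·5.8 − 2.27·50.3 = -107.743, which is < -53.4
-1.56·5.8 − 0.87·50.3 = -52.809, which is > -129.7
1.46·5.8 + 1.19·50.3 = 68.325, which is < 116.6
This sign pattern matches Teal.

Teal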